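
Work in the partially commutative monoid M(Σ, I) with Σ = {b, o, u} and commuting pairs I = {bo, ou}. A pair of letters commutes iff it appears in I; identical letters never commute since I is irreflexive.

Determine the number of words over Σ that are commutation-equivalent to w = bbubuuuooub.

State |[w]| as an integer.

55

piece 0:b — minimal
piece 1:b rests on {0:b}
piece 2:u rests on {1:b}
piece 3:b rests on {2:u}
piece 4:u rests on {3:b}
piece 5:u rests on {4:u}
piece 6:u rests on {5:u}
piece 7:o — minimal
piece 8:o rests on {7:o}
piece 9:u rests on {6:u}
piece 10:b rests on {9:u}
minimal pieces: {0:b, 7:o}
ways to finish when only these pieces remain (= sum over removing one remaining piece with nothing left below it):
  1 left: {8}→1  {10}→1
  2 left: {7,8}→1  {8,10}→2  {9,10}→1
  3 left: {6,9,10}→1  {7,8,10}→3  {8,9,10}→3
  4 left: {5,6,9,10}→1  {6,8,9,10}→4  {7,8,9,10}→6
  5 left: {4,5,6,9,10}→1  {5,6,8,9,10}→5  {6,7,8,9,10}→10
  6 left: {3,4,5,6,9,10}→1  {4,5,6,8,9,10}→6  {5,6,7,8,9,10}→15
  7 left: {2,3,4,5,6,9,10}→1  {3,4,5,6,8,9,10}→7  {4,5,6,7,8,9,10}→21
  8 left: {1,2,3,4,5,6,9,10}→1  {2,3,4,5,6,8,9,10}→8  {3,4,5,6,7,8,9,10}→28
  9 left: {0,1,2,3,4,5,6,9,10}→1  {1,2,3,4,5,6,8,9,10}→9  {2,3,4,5,6,7,8,9,10}→36
  placing 0:b first → 45 extensions
  placing 7:o first → 10 extensions
total linear extensions = 55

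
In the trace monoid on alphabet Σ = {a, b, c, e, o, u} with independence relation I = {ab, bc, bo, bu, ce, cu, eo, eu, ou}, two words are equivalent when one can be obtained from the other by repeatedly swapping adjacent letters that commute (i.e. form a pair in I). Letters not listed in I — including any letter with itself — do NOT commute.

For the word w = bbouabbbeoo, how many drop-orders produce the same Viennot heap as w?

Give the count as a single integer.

#0=b has no predecessor
#1=b depends on [0:b]
#2=o has no predecessor
#3=u has no predecessor
#4=a depends on [2:o, 3:u]
#5=b depends on [1:b]
#6=b depends on [5:b]
#7=b depends on [6:b]
#8=e depends on [4:a, 7:b]
#9=o depends on [4:a]
#10=o depends on [9:o]
sources: [0:b, 2:o, 3:u]
N(rest) = Σ N(rest − s) over sources s of rest; N(one piece) = 1:
  size 1 → [8]=1  [10]=1
  size 2 → [7,8]=1  [8,10]=2  [9,10]=1
  size 3 → [6,7,8]=1  [7,8,10]=3  [8,9,10]=3
  size 4 → [4,8,9,10]=3  [5,6,7,8]=1  [6,7,8,10]=4  [7,8,9,10]=6
  size 5 → [1,5,6,7,8]=1  [2,4,8,9,10]=3  [3,4,8,9,10]=3  [4,7,8,9,10]=9  [5,6,7,8,10]=5  [6,7,8,9,10]=10
  size 6 → [0,1,5,6,7,8]=1  [1,5,6,7,8,10]=6  [2,3,4,8,9,10]=6  [2,4,7,8,9,10]=12  [3,4,7,8,9,10]=12  [4,6,7,8,9,10]=19  [5,6,7,8,9,10]=15
  size 7 → [0,1,5,6,7,8,10]=7  [1,5,6,7,8,9,10]=21  [2,3,4,7,8,9,10]=30  [2,4,6,7,8,9,10]=31  [3,4,6,7,8,9,10]=31  [4,5,6,7,8,9,10]=34
  size 8 → [0,1,5,6,7,8,9,10]=28  [1,4,5,6,7,8,9,10]=55  [2,3,4,6,7,8,9,10]=92  [2,4,5,6,7,8,9,10]=65  [3,4,5,6,7,8,9,10]=65
  size 9 → [0,1,4,5,6,7,8,9,10]=83  [1,2,4,5,6,7,8,9,10]=120  [1,3,4,5,6,7,8,9,10]=120  [2,3,4,5,6,7,8,9,10]=222
  first=0(b) contributes 462
  first=2(o) contributes 203
  first=3(u) contributes 203
|[w]| = 868

868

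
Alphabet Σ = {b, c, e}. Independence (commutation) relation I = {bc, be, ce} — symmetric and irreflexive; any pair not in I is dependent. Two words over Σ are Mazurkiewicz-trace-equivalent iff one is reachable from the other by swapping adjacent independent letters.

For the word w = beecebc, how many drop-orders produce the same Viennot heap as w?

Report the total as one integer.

#0=b has no predecessor
#1=e has no predecessor
#2=e depends on [1:e]
#3=c has no predecessor
#4=e depends on [2:e]
#5=b depends on [0:b]
#6=c depends on [3:c]
sources: [0:b, 1:e, 3:c]
N(rest) = Σ N(rest − s) over sources s of rest; N(one piece) = 1:
  size 1 → [4]=1  [5]=1  [6]=1
  size 2 → [0,5]=1  [2,4]=1  [3,6]=1  [4,5]=2  [4,6]=2  [5,6]=2
  size 3 → [0,4,5]=3  [0,5,6]=3  [1,2,4]=1  [2,4,5]=3  [2,4,6]=3  [3,4,6]=3  [3,5,6]=3  [4,5,6]=6
  size 4 → [0,2,4,5]=6  [0,3,5,6]=6  [0,4,5,6]=12  [1,2,4,5]=4  [1,2,4,6]=4  [2,3,4,6]=6  [2,4,5,6]=12  [3,4,5,6]=12
  size 5 → [0,1,2,4,5]=10  [0,2,4,5,6]=30  [0,3,4,5,6]=30  [1,2,3,4,6]=10  [1,2,4,5,6]=20  [2,3,4,5,6]=30
  first=0(b) contributes 60
  first=1(e) contributes 90
  first=3(c) contributes 60
|[w]| = 210

210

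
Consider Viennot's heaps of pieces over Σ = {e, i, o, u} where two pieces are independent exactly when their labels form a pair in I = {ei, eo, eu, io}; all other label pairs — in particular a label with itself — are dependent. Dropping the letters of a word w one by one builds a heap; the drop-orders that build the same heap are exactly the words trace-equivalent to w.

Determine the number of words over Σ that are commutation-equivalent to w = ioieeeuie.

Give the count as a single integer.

drop 0:i onto floor
drop 1:o onto floor
drop 2:i onto {0:i}
drop 3:e onto floor
drop 4:e onto {3:e}
drop 5:e onto {4:e}
drop 6:u onto {1:o, 2:i}
drop 7:i onto {6:u}
drop 8:e onto {5:e}
ground layer = {0:i, 1:o, 3:e}
drop-orders for the pieces not yet dropped (sum over which currently-grounded one goes next):
  1 to go: {7} 1  {8} 1
  2 to go: {5,8} 1  {6,7} 1  {7,8} 2
  3 to go: {1,6,7} 1  {2,6,7} 1  {4,5,8} 1  {5,7,8} 3  {6,7,8} 3
  4 to go: {0,2,6,7} 1  {1,2,6,7} 2  {1,6,7,8} 4  {2,6,7,8} 4  {3,4,5,8} 1  {4,5,7,8} 4  {5,6,7,8} 6
  5 to go: {0,1,2,6,7} 3  {0,2,6,7,8} 5  {1,2,6,7,8} 10  {1,5,6,7,8} 10  {2,5,6,7,8} 10  {3,4,5,7,8} 5  {4,5,6,7,8} 10
  6 to go: {0,1,2,6,7,8} 18  {0,2,5,6,7,8} 15  {1,2,5,6,7,8} 30  {1,4,5,6,7,8} 20  {2,4,5,6,7,8} 20  {3,4,5,6,7,8} 15
  7 to go: {0,1,2,5,6,7,8} 63  {0,2,4,5,6,7,8} 35  {1,2,4,5,6,7,8} 70  {1,3,4,5,6,7,8} 35  {2,3,4,5,6,7,8} 35
  if 0:i drops first: 140 orders
  if 1:o drops first: 70 orders
  if 3:e drops first: 168 orders
heap linearizations: 378

378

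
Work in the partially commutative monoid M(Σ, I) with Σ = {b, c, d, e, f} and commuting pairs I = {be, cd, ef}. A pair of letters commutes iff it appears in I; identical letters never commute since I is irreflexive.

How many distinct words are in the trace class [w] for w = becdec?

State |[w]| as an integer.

#0=b has no predecessor
#1=e has no predecessor
#2=c depends on [0:b, 1:e]
#3=d depends on [0:b, 1:e]
#4=e depends on [2:c, 3:d]
#5=c depends on [4:e]
sources: [0:b, 1:e]
N(rest) = Σ N(rest − s) over sources s of rest; N(one piece) = 1:
  size 1 → [5]=1
  size 2 → [4,5]=1
  size 3 → [2,4,5]=1  [3,4,5]=1
  size 4 → [2,3,4,5]=2
  first=0(b) contributes 2
  first=1(e) contributes 2
|[w]| = 4

4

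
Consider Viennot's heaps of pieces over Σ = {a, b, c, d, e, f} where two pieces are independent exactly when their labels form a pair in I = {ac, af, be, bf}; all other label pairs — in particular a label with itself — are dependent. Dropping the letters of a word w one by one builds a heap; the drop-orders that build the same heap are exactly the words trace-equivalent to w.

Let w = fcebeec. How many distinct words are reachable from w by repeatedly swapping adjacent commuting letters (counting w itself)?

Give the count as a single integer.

4

0(f) covers ∅
1(c) covers 0:f
2(e) covers 1:c
3(b) covers 1:c
4(e) covers 2:e
5(e) covers 4:e
6(c) covers 3:b, 5:e
floor of heap: 0:f
completions by unplaced set U, small U first (add the entries for U minus each lowest piece of U):
  |U|=1: {6}:1
  |U|=2: {3,6}:1  {5,6}:1
  |U|=3: {3,5,6}:2  {4,5,6}:1
  |U|=4: {2,4,5,6}:1  {3,4,5,6}:3
  |U|=5: {2,3,4,5,6}:4
  start at 0(f): 4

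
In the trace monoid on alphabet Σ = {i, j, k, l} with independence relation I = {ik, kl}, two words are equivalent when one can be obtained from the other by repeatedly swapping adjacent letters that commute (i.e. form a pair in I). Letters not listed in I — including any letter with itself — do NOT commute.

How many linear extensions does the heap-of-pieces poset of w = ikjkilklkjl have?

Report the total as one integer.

piece 0:i — minimal
piece 1:k — minimal
piece 2:j rests on {0:i, 1:k}
piece 3:k rests on {2:j}
piece 4:i rests on {2:j}
piece 5:l rests on {4:i}
piece 6:k rests on {3:k}
piece 7:l rests on {5:l}
piece 8:k rests on {6:k}
piece 9:j rests on {7:l, 8:k}
piece 10:l rests on {9:j}
minimal pieces: {0:i, 1:k}
ways to finish when only these pieces remain (= sum over removing one remaining piece with nothing left below it):
  1 left: {10}→1
  2 left: {9,10}→1
  3 left: {7,9,10}→1  {8,9,10}→1
  4 left: {5,7,9,10}→1  {6,8,9,10}→1  {7,8,9,10}→2
  5 left: {3,6,8,9,10}→1  {4,5,7,9,10}→1  {5,7,8,9,10}→3  {6,7,8,9,10}→3
  6 left: {3,6,7,8,9,10}→4  {4,5,7,8,9,10}→4  {5,6,7,8,9,10}→6
  7 left: {3,5,6,7,8,9,10}→10  {4,5,6,7,8,9,10}→10
  8 left: {3,4,5,6,7,8,9,10}→20
  9 left: {2,3,4,5,6,7,8,9,10}→20
  placing 0:i first → 20 extensions
  placing 1:k first → 20 extensions
total linear extensions = 40

40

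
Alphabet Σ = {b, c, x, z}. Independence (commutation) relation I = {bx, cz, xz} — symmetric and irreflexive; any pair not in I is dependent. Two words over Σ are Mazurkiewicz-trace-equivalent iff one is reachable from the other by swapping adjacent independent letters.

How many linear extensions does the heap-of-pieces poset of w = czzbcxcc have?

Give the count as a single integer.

0(c) covers ∅
1(z) covers ∅
2(z) covers 1:z
3(b) covers 0:c, 2:z
4(c) covers 3:b
5(x) covers 4:c
6(c) covers 5:x
7(c) covers 6:c
floor of heap: 0:c, 1:z
completions by unplaced set U, small U first (add the entries for U minus each lowest piece of U):
  |U|=1: {7}:1
  |U|=2: {6,7}:1
  |U|=3: {5,6,7}:1
  |U|=4: {4,5,6,7}:1
  |U|=5: {3,4,5,6,7}:1
  |U|=6: {0,3,4,5,6,7}:1  {2,3,4,5,6,7}:1
  start at 0(c): 1
  start at 1(z): 2
sum over floor = 3

3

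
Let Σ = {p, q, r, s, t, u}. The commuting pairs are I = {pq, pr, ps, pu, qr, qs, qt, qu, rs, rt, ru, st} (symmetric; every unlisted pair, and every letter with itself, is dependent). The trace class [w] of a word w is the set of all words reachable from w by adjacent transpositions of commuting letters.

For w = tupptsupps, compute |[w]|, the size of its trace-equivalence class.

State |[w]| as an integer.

66

0(t) covers ∅
1(u) covers 0:t
2(p) covers 0:t
3(p) covers 2:p
4(t) covers 1:u, 3:p
5(s) covers 1:u
6(u) covers 4:t, 5:s
7(p) covers 4:t
8(p) covers 7:p
9(s) covers 6:u
floor of heap: 0:t
completions by unplaced set U, small U first (add the entries for U minus each lowest piece of U):
  |U|=1: {8}:1  {9}:1
  |U|=2: {6,9}:1  {7,8}:1  {8,9}:2
  |U|=3: {5,6,9}:1  {6,8,9}:3  {7,8,9}:3
  |U|=4: {5,6,8,9}:4  {6,7,8,9}:6
  |U|=5: {4,6,7,8,9}:6  {5,6,7,8,9}:10
  |U|=6: {3,4,6,7,8,9}:6  {4,5,6,7,8,9}:16
  |U|=7: {1,4,5,6,7,8,9}:16  {2,3,4,6,7,8,9}:6  {3,4,5,6,7,8,9}:22
  |U|=8: {1,3,4,5,6,7,8,9}:38  {2,3,4,5,6,7,8,9}:28
  start at 0(t): 66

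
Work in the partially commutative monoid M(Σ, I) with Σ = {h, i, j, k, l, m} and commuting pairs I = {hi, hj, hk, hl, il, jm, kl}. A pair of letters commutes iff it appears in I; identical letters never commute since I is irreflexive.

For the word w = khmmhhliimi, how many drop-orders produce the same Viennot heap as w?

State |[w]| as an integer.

60

#0=k has no predecessor
#1=h has no predecessor
#2=m depends on [0:k, 1:h]
#3=m depends on [2:m]
#4=h depends on [3:m]
#5=h depends on [4:h]
#6=l depends on [3:m]
#7=i depends on [3:m]
#8=i depends on [7:i]
#9=m depends on [5:h, 6:l, 8:i]
#10=i depends on [9:m]
sources: [0:k, 1:h]
N(rest) = Σ N(rest − s) over sources s of rest; N(one piece) = 1:
  size 1 → [10]=1
  size 2 → [9,10]=1
  size 3 → [5,9,10]=1  [6,9,10]=1  [8,9,10]=1
  size 4 → [4,5,9,10]=1  [5,6,9,10]=2  [5,8,9,10]=2  [6,8,9,10]=2  [7,8,9,10]=1
  size 5 → [4,5,6,9,10]=3  [4,5,8,9,10]=3  [5,6,8,9,10]=6  [5,7,8,9,10]=3  [6,7,8,9,10]=3
  size 6 → [4,5,6,8,9,10]=12  [4,5,7,8,9,10]=6  [5,6,7,8,9,10]=12
  size 7 → [4,5,6,7,8,9,10]=30
  size 8 → [3,4,5,6,7,8,9,10]=30
  size 9 → [2,3,4,5,6,7,8,9,10]=30
  first=0(k) contributes 30
  first=1(h) contributes 30
|[w]| = 60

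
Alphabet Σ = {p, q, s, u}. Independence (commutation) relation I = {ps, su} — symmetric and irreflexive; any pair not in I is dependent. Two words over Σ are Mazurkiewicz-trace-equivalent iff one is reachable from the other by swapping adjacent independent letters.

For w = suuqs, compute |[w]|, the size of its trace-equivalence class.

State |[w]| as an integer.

drop 0:s onto floor
drop 1:u onto floor
drop 2:u onto {1:u}
drop 3:q onto {0:s, 2:u}
drop 4:s onto {3:q}
ground layer = {0:s, 1:u}
drop-orders for the pieces not yet dropped (sum over which currently-grounded one goes next):
  1 to go: {4} 1
  2 to go: {3,4} 1
  3 to go: {0,3,4} 1  {2,3,4} 1
  if 0:s drops first: 1 orders
  if 1:u drops first: 2 orders
heap linearizations: 3

3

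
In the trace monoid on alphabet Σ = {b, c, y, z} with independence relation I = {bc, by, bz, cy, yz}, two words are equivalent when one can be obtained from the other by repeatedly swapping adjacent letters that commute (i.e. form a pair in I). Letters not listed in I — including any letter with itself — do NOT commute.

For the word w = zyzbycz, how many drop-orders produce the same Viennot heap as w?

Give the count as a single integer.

0(z) covers ∅
1(y) covers ∅
2(z) covers 0:z
3(b) covers ∅
4(y) covers 1:y
5(c) covers 2:z
6(z) covers 5:c
floor of heap: 0:z, 1:y, 3:b
completions by unplaced set U, small U first (add the entries for U minus each lowest piece of U):
  |U|=1: {3}:1  {4}:1  {6}:1
  |U|=2: {1,4}:1  {3,4}:2  {3,6}:2  {4,6}:2  {5,6}:1
  |U|=3: {1,3,4}:3  {1,4,6}:3  {2,5,6}:1  {3,4,6}:6  {3,5,6}:3  {4,5,6}:3
  |U|=4: {0,2,5,6}:1  {1,3,4,6}:12  {1,4,5,6}:6  {2,3,5,6}:4  {2,4,5,6}:4  {3,4,5,6}:12
  |U|=5: {0,2,3,5,6}:5  {0,2,4,5,6}:5  {1,2,4,5,6}:10  {1,3,4,5,6}:30  {2,3,4,5,6}:20
  start at 0(z): 60
  start at 1(y): 30
  start at 3(b): 15
sum over floor = 105

105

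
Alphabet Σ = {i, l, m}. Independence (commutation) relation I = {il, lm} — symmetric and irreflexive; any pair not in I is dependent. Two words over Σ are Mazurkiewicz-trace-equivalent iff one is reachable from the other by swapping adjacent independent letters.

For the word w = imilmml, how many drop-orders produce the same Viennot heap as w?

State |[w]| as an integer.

21

piece 0:i — minimal
piece 1:m rests on {0:i}
piece 2:i rests on {1:m}
piece 3:l — minimal
piece 4:m rests on {2:i}
piece 5:m rests on {4:m}
piece 6:l rests on {3:l}
minimal pieces: {0:i, 3:l}
ways to finish when only these pieces remain (= sum over removing one remaining piece with nothing left below it):
  1 left: {5}→1  {6}→1
  2 left: {3,6}→1  {4,5}→1  {5,6}→2
  3 left: {2,4,5}→1  {3,5,6}→3  {4,5,6}→3
  4 left: {1,2,4,5}→1  {2,4,5,6}→4  {3,4,5,6}→6
  5 left: {0,1,2,4,5}→1  {1,2,4,5,6}→5  {2,3,4,5,6}→10
  placing 0:i first → 15 extensions
  placing 3:l first → 6 extensions
total linear extensions = 21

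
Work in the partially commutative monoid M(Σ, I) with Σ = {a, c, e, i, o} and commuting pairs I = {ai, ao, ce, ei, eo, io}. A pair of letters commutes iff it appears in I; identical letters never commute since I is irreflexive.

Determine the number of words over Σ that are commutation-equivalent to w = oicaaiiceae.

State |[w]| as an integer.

32

piece 0:o — minimal
piece 1:i — minimal
piece 2:c rests on {0:o, 1:i}
piece 3:a rests on {2:c}
piece 4:a rests on {3:a}
piece 5:i rests on {2:c}
piece 6:i rests on {5:i}
piece 7:c rests on {4:a, 6:i}
piece 8:e rests on {4:a}
piece 9:a rests on {7:c, 8:e}
piece 10:e rests on {9:a}
minimal pieces: {0:o, 1:i}
ways to finish when only these pieces remain (= sum over removing one remaining piece with nothing left below it):
  1 left: {10}→1
  2 left: {9,10}→1
  3 left: {7,9,10}→1  {8,9,10}→1
  4 left: {6,7,9,10}→1  {7,8,9,10}→2
  5 left: {4,7,8,9,10}→2  {5,6,7,9,10}→1  {6,7,8,9,10}→3
  6 left: {3,4,7,8,9,10}→2  {4,6,7,8,9,10}→5  {5,6,7,8,9,10}→4
  7 left: {3,4,6,7,8,9,10}→7  {4,5,6,7,8,9,10}→9
  8 left: {3,4,5,6,7,8,9,10}→16
  9 left: {2,3,4,5,6,7,8,9,10}→16
  placing 0:o first → 16 extensions
  placing 1:i first → 16 extensions
total linear extensions = 32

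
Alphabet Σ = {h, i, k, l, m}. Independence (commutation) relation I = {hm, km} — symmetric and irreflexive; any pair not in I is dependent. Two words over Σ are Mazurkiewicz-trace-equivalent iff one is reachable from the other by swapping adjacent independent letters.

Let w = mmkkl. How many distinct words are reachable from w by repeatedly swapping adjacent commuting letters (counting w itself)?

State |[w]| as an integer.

6

drop 0:m onto floor
drop 1:m onto {0:m}
drop 2:k onto floor
drop 3:k onto {2:k}
drop 4:l onto {1:m, 3:k}
ground layer = {0:m, 2:k}
drop-orders for the pieces not yet dropped (sum over which currently-grounded one goes next):
  1 to go: {4} 1
  2 to go: {1,4} 1  {3,4} 1
  3 to go: {0,1,4} 1  {1,3,4} 2  {2,3,4} 1
  if 0:m drops first: 3 orders
  if 2:k drops first: 3 orders
heap linearizations: 6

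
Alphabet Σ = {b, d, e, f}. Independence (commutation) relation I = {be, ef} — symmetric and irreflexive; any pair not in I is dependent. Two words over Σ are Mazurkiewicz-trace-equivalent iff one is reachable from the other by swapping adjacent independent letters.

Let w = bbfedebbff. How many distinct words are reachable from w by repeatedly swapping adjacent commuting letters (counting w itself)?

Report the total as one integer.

#0=b has no predecessor
#1=b depends on [0:b]
#2=f depends on [1:b]
#3=e has no predecessor
#4=d depends on [2:f, 3:e]
#5=e depends on [4:d]
#6=b depends on [4:d]
#7=b depends on [6:b]
#8=f depends on [7:b]
#9=f depends on [8:f]
sources: [0:b, 3:e]
N(rest) = Σ N(rest − s) over sources s of rest; N(one piece) = 1:
  size 1 → [5]=1  [9]=1
  size 2 → [5,9]=2  [8,9]=1
  size 3 → [5,8,9]=3  [7,8,9]=1
  size 4 → [5,7,8,9]=4  [6,7,8,9]=1
  size 5 → [5,6,7,8,9]=5
  size 6 → [4,5,6,7,8,9]=5
  size 7 → [2,4,5,6,7,8,9]=5  [3,4,5,6,7,8,9]=5
  size 8 → [1,2,4,5,6,7,8,9]=5  [2,3,4,5,6,7,8,9]=10
  first=0(b) contributes 15
  first=3(e) contributes 5
|[w]| = 20

20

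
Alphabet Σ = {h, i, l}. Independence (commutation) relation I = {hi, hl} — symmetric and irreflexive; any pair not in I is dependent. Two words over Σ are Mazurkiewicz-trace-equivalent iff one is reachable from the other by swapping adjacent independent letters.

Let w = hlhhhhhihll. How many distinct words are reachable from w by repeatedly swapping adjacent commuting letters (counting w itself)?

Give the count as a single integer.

piece 0:h — minimal
piece 1:l — minimal
piece 2:h rests on {0:h}
piece 3:h rests on {2:h}
piece 4:h rests on {3:h}
piece 5:h rests on {4:h}
piece 6:h rests on {5:h}
piece 7:i rests on {1:l}
piece 8:h rests on {6:h}
piece 9:l rests on {7:i}
piece 10:l rests on {9:l}
minimal pieces: {0:h, 1:l}
ways to finish when only these pieces remain (= sum over removing one remaining piece with nothing left below it):
  1 left: {8}→1  {10}→1
  2 left: {6,8}→1  {8,10}→2  {9,10}→1
  3 left: {5,6,8}→1  {6,8,10}→3  {7,9,10}→1  {8,9,10}→3
  4 left: {1,7,9,10}→1  {4,5,6,8}→1  {5,6,8,10}→4  {6,8,9,10}→6  {7,8,9,10}→4
  5 left: {1,7,8,9,10}→5  {3,4,5,6,8}→1  {4,5,6,8,10}→5  {5,6,8,9,10}→10  {6,7,8,9,10}→10
  6 left: {1,6,7,8,9,10}→15  {2,3,4,5,6,8}→1  {3,4,5,6,8,10}→6  {4,5,6,8,9,10}→15  {5,6,7,8,9,10}→20
  7 left: {0,2,3,4,5,6,8}→1  {1,5,6,7,8,9,10}→35  {2,3,4,5,6,8,10}→7  {3,4,5,6,8,9,10}→21  {4,5,6,7,8,9,10}→35
  8 left: {0,2,3,4,5,6,8,10}→8  {1,4,5,6,7,8,9,10}→70  {2,3,4,5,6,8,9,10}→28  {3,4,5,6,7,8,9,10}→56
  9 left: {0,2,3,4,5,6,8,9,10}→36  {1,3,4,5,6,7,8,9,10}→126  {2,3,4,5,6,7,8,9,10}→84
  placing 0:h first → 210 extensions
  placing 1:l first → 120 extensions
total linear extensions = 330

330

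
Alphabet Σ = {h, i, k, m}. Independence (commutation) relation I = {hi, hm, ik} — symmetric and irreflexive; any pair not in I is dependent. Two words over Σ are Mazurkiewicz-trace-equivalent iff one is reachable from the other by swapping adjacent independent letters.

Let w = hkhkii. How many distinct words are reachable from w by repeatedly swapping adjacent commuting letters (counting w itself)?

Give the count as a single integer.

15

#0=h has no predecessor
#1=k depends on [0:h]
#2=h depends on [1:k]
#3=k depends on [2:h]
#4=i has no predecessor
#5=i depends on [4:i]
sources: [0:h, 4:i]
N(rest) = Σ N(rest − s) over sources s of rest; N(one piece) = 1:
  size 1 → [3]=1  [5]=1
  size 2 → [2,3]=1  [3,5]=2  [4,5]=1
  size 3 → [1,2,3]=1  [2,3,5]=3  [3,4,5]=3
  size 4 → [0,1,2,3]=1  [1,2,3,5]=4  [2,3,4,5]=6
  first=0(h) contributes 10
  first=4(i) contributes 5
|[w]| = 15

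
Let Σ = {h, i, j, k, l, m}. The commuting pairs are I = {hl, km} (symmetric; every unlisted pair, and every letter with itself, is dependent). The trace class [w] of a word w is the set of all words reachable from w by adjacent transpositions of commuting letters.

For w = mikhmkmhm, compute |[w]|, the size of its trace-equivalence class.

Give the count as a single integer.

3

#0=m has no predecessor
#1=i depends on [0:m]
#2=k depends on [1:i]
#3=h depends on [2:k]
#4=m depends on [3:h]
#5=k depends on [3:h]
#6=m depends on [4:m]
#7=h depends on [5:k, 6:m]
#8=m depends on [7:h]
sources: [0:m]
N(rest) = Σ N(rest − s) over sources s of rest; N(one piece) = 1:
  size 1 → [8]=1
  size 2 → [7,8]=1
  size 3 → [5,7,8]=1  [6,7,8]=1
  size 4 → [4,6,7,8]=1  [5,6,7,8]=2
  size 5 → [4,5,6,7,8]=3
  size 6 → [3,4,5,6,7,8]=3
  size 7 → [2,3,4,5,6,7,8]=3
  first=0(m) contributes 3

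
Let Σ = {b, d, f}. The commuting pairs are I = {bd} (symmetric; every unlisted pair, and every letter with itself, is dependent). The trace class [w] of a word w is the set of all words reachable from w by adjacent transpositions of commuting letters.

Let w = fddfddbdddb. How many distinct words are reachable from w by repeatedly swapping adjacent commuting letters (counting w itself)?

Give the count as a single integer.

21

0(f) covers ∅
1(d) covers 0:f
2(d) covers 1:d
3(f) covers 2:d
4(d) covers 3:f
5(d) covers 4:d
6(b) covers 3:f
7(d) covers 5:d
8(d) covers 7:d
9(d) covers 8:d
10(b) covers 6:b
floor of heap: 0:f
completions by unplaced set U, small U first (add the entries for U minus each lowest piece of U):
  |U|=1: {9}:1  {10}:1
  |U|=2: {6,10}:1  {8,9}:1  {9,10}:2
  |U|=3: {6,9,10}:3  {7,8,9}:1  {8,9,10}:3
  |U|=4: {5,7,8,9}:1  {6,8,9,10}:6  {7,8,9,10}:4
  |U|=5: {4,5,7,8,9}:1  {5,7,8,9,10}:5  {6,7,8,9,10}:10
  |U|=6: {4,5,7,8,9,10}:6  {5,6,7,8,9,10}:15
  |U|=7: {4,5,6,7,8,9,10}:21
  |U|=8: {3,4,5,6,7,8,9,10}:21
  |U|=9: {2,3,4,5,6,7,8,9,10}:21
  start at 0(f): 21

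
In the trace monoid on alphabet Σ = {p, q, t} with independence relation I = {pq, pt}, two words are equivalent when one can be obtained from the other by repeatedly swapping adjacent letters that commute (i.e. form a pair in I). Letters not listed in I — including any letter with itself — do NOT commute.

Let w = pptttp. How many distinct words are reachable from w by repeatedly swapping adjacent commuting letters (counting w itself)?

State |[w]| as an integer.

20

drop 0:p onto floor
drop 1:p onto {0:p}
drop 2:t onto floor
drop 3:t onto {2:t}
drop 4:t onto {3:t}
drop 5:p onto {1:p}
ground layer = {0:p, 2:t}
drop-orders for the pieces not yet dropped (sum over which currently-grounded one goes next):
  1 to go: {4} 1  {5} 1
  2 to go: {1,5} 1  {3,4} 1  {4,5} 2
  3 to go: {0,1,5} 1  {1,4,5} 3  {2,3,4} 1  {3,4,5} 3
  4 to go: {0,1,4,5} 4  {1,3,4,5} 6  {2,3,4,5} 4
  if 0:p drops first: 10 orders
  if 2:t drops first: 10 orders
heap linearizations: 20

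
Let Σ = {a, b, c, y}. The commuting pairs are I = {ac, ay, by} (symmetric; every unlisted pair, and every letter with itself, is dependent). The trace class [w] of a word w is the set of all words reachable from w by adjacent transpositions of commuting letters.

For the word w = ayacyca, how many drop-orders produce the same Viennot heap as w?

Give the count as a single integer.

35

0(a) covers ∅
1(y) covers ∅
2(a) covers 0:a
3(c) covers 1:y
4(y) covers 3:c
5(c) covers 4:y
6(a) covers 2:a
floor of heap: 0:a, 1:y
completions by unplaced set U, small U first (add the entries for U minus each lowest piece of U):
  |U|=1: {5}:1  {6}:1
  |U|=2: {2,6}:1  {4,5}:1  {5,6}:2
  |U|=3: {0,2,6}:1  {2,5,6}:3  {3,4,5}:1  {4,5,6}:3
  |U|=4: {0,2,5,6}:4  {1,3,4,5}:1  {2,4,5,6}:6  {3,4,5,6}:4
  |U|=5: {0,2,4,5,6}:10  {1,3,4,5,6}:5  {2,3,4,5,6}:10
  start at 0(a): 15
  start at 1(y): 20
sum over floor = 35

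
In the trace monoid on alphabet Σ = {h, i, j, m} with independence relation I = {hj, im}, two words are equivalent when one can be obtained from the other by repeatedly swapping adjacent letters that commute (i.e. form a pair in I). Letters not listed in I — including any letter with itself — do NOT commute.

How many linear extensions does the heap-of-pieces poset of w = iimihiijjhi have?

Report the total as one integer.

#0=i has no predecessor
#1=i depends on [0:i]
#2=m has no predecessor
#3=i depends on [1:i]
#4=h depends on [2:m, 3:i]
#5=i depends on [4:h]
#6=i depends on [5:i]
#7=j depends on [6:i]
#8=j depends on [7:j]
#9=h depends on [6:i]
#10=i depends on [8:j, 9:h]
sources: [0:i, 2:m]
N(rest) = Σ N(rest − s) over sources s of rest; N(one piece) = 1:
  size 1 → [10]=1
  size 2 → [8,10]=1  [9,10]=1
  size 3 → [7,8,10]=1  [8,9,10]=2
  size 4 → [7,8,9,10]=3
  size 5 → [6,7,8,9,10]=3
  size 6 → [5,6,7,8,9,10]=3
  size 7 → [4,5,6,7,8,9,10]=3
  size 8 → [2,4,5,6,7,8,9,10]=3  [3,4,5,6,7,8,9,10]=3
  size 9 → [1,3,4,5,6,7,8,9,10]=3  [2,3,4,5,6,7,8,9,10]=6
  first=0(i) contributes 9
  first=2(m) contributes 3
|[w]| = 12

12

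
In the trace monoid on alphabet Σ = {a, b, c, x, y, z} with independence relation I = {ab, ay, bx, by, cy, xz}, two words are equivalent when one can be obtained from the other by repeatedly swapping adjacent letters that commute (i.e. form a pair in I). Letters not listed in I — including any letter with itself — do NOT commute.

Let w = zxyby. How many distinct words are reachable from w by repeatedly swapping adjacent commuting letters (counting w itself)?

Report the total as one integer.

0(z) covers ∅
1(x) covers ∅
2(y) covers 0:z, 1:x
3(b) covers 0:z
4(y) covers 2:y
floor of heap: 0:z, 1:x
completions by unplaced set U, small U first (add the entries for U minus each lowest piece of U):
  |U|=1: {3}:1  {4}:1
  |U|=2: {2,4}:1  {3,4}:2
  |U|=3: {1,2,4}:1  {2,3,4}:3
  start at 0(z): 4
  start at 1(x): 3
sum over floor = 7

7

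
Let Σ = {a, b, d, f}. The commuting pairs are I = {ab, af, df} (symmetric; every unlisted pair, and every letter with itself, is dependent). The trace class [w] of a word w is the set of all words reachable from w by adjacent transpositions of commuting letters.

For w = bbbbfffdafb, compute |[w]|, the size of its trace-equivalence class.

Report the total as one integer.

piece 0:b — minimal
piece 1:b rests on {0:b}
piece 2:b rests on {1:b}
piece 3:b rests on {2:b}
piece 4:f rests on {3:b}
piece 5:f rests on {4:f}
piece 6:f rests on {5:f}
piece 7:d rests on {3:b}
piece 8:a rests on {7:d}
piece 9:f rests on {6:f}
piece 10:b rests on {7:d, 9:f}
minimal pieces: {0:b}
ways to finish when only these pieces remain (= sum over removing one remaining piece with nothing left below it):
  1 left: {8}→1  {10}→1
  2 left: {8,10}→2  {9,10}→1
  3 left: {6,9,10}→1  {7,8,10}→2  {8,9,10}→3
  4 left: {5,6,9,10}→1  {6,8,9,10}→4  {7,8,9,10}→5
  5 left: {4,5,6,9,10}→1  {5,6,8,9,10}→5  {6,7,8,9,10}→9
  6 left: {4,5,6,8,9,10}→6  {5,6,7,8,9,10}→14
  7 left: {4,5,6,7,8,9,10}→20
  8 left: {3,4,5,6,7,8,9,10}→20
  9 left: {2,3,4,5,6,7,8,9,10}→20
  placing 0:b first → 20 extensions

20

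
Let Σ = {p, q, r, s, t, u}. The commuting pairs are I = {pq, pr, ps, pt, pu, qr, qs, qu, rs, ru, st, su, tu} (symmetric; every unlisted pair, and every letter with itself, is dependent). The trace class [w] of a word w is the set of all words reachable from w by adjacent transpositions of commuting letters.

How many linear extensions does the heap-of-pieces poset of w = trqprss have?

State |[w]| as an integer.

315

piece 0:t — minimal
piece 1:r rests on {0:t}
piece 2:q rests on {0:t}
piece 3:p — minimal
piece 4:r rests on {1:r}
piece 5:s — minimal
piece 6:s rests on {5:s}
minimal pieces: {0:t, 3:p, 5:s}
ways to finish when only these pieces remain (= sum over removing one remaining piece with nothing left below it):
  1 left: {2}→1  {3}→1  {4}→1  {6}→1
  2 left: {1,4}→1  {2,3}→2  {2,4}→2  {2,6}→2  {3,4}→2  {3,6}→2  {4,6}→2  {5,6}→1
  3 left: {1,2,4}→3  {1,3,4}→3  {1,4,6}→3  {2,3,4}→6  {2,3,6}→6  {2,4,6}→6  {2,5,6}→3  {3,4,6}→6  {3,5,6}→3  {4,5,6}→3
  4 left: {0,1,2,4}→3  {1,2,3,4}→12  {1,2,4,6}→12  {1,3,4,6}→12  {1,4,5,6}→6  {2,3,4,6}→24  {2,3,5,6}→12  {2,4,5,6}→12  {3,4,5,6}→12
  5 left: {0,1,2,3,4}→15  {0,1,2,4,6}→15  {1,2,3,4,6}→60  {1,2,4,5,6}→30  {1,3,4,5,6}→30  {2,3,4,5,6}→60
  placing 0:t first → 180 extensions
  placing 3:p first → 45 extensions
  placing 5:s first → 90 extensions
total linear extensions = 315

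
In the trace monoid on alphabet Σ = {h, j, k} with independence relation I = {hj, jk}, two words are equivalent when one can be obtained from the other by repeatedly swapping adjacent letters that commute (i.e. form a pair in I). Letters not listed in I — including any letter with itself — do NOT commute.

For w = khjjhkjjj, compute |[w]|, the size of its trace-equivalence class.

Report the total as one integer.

0(k) covers ∅
1(h) covers 0:k
2(j) covers ∅
3(j) covers 2:j
4(h) covers 1:h
5(k) covers 4:h
6(j) covers 3:j
7(j) covers 6:j
8(j) covers 7:j
floor of heap: 0:k, 2:j
completions by unplaced set U, small U first (add the entries for U minus each lowest piece of U):
  |U|=1: {5}:1  {8}:1
  |U|=2: {4,5}:1  {5,8}:2  {7,8}:1
  |U|=3: {1,4,5}:1  {4,5,8}:3  {5,7,8}:3  {6,7,8}:1
  |U|=4: {0,1,4,5}:1  {1,4,5,8}:4  {3,6,7,8}:1  {4,5,7,8}:6  {5,6,7,8}:4
  |U|=5: {0,1,4,5,8}:5  {1,4,5,7,8}:10  {2,3,6,7,8}:1  {3,5,6,7,8}:5  {4,5,6,7,8}:10
  |U|=6: {0,1,4,5,7,8}:15  {1,4,5,6,7,8}:20  {2,3,5,6,7,8}:6  {3,4,5,6,7,8}:15
  |U|=7: {0,1,4,5,6,7,8}:35  {1,3,4,5,6,7,8}:35  {2,3,4,5,6,7,8}:21
  start at 0(k): 56
  start at 2(j): 70
sum over floor = 126

126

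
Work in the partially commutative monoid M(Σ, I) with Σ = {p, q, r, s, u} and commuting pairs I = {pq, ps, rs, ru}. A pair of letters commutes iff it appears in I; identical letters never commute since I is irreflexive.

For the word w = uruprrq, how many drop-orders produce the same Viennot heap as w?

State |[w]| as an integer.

3

piece 0:u — minimal
piece 1:r — minimal
piece 2:u rests on {0:u}
piece 3:p rests on {1:r, 2:u}
piece 4:r rests on {3:p}
piece 5:r rests on {4:r}
piece 6:q rests on {5:r}
minimal pieces: {0:u, 1:r}
ways to finish when only these pieces remain (= sum over removing one remaining piece with nothing left below it):
  1 left: {6}→1
  2 left: {5,6}→1
  3 left: {4,5,6}→1
  4 left: {3,4,5,6}→1
  5 left: {1,3,4,5,6}→1  {2,3,4,5,6}→1
  placing 0:u first → 2 extensions
  placing 1:r first → 1 extensions
total linear extensions = 3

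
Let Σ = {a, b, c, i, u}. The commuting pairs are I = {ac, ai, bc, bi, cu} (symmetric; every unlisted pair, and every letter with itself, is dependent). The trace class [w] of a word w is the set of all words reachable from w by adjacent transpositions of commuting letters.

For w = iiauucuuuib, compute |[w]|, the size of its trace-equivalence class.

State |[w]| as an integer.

41

drop 0:i onto floor
drop 1:i onto {0:i}
drop 2:a onto floor
drop 3:u onto {1:i, 2:a}
drop 4:u onto {3:u}
drop 5:c onto {1:i}
drop 6:u onto {4:u}
drop 7:u onto {6:u}
drop 8:u onto {7:u}
drop 9:i onto {5:c, 8:u}
drop 10:b onto {8:u}
ground layer = {0:i, 2:a}
drop-orders for the pieces not yet dropped (sum over which currently-grounded one goes next):
  1 to go: {9} 1  {10} 1
  2 to go: {5,9} 1  {9,10} 2
  3 to go: {5,9,10} 3  {8,9,10} 2
  4 to go: {5,8,9,10} 5  {7,8,9,10} 2
  5 to go: {5,7,8,9,10} 7  {6,7,8,9,10} 2
  6 to go: {4,6,7,8,9,10} 2  {5,6,7,8,9,10} 9
  7 to go: {3,4,6,7,8,9,10} 2  {4,5,6,7,8,9,10} 11
  8 to go: {2,3,4,6,7,8,9,10} 2  {3,4,5,6,7,8,9,10} 13
  9 to go: {1,3,4,5,6,7,8,9,10} 13  {2,3,4,5,6,7,8,9,10} 15
  if 0:i drops first: 28 orders
  if 2:a drops first: 13 orders
heap linearizations: 41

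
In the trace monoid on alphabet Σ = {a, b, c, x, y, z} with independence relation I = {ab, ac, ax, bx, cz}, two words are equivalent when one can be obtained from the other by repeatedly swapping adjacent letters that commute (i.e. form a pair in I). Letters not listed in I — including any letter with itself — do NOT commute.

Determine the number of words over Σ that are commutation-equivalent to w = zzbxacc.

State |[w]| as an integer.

10

#0=z has no predecessor
#1=z depends on [0:z]
#2=b depends on [1:z]
#3=x depends on [1:z]
#4=a depends on [1:z]
#5=c depends on [2:b, 3:x]
#6=c depends on [5:c]
sources: [0:z]
N(rest) = Σ N(rest − s) over sources s of rest; N(one piece) = 1:
  size 1 → [4]=1  [6]=1
  size 2 → [4,6]=2  [5,6]=1
  size 3 → [2,5,6]=1  [3,5,6]=1  [4,5,6]=3
  size 4 → [2,3,5,6]=2  [2,4,5,6]=4  [3,4,5,6]=4
  size 5 → [2,3,4,5,6]=10
  first=0(z) contributes 10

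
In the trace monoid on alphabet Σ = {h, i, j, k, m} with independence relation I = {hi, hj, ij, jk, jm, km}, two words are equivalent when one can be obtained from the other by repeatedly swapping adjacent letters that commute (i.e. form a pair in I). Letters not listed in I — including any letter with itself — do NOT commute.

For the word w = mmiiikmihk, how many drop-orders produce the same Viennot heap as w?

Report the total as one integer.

#0=m has no predecessor
#1=m depends on [0:m]
#2=i depends on [1:m]
#3=i depends on [2:i]
#4=i depends on [3:i]
#5=k depends on [4:i]
#6=m depends on [4:i]
#7=i depends on [5:k, 6:m]
#8=h depends on [5:k, 6:m]
#9=k depends on [7:i, 8:h]
sources: [0:m]
N(rest) = Σ N(rest − s) over sources s of rest; N(one piece) = 1:
  size 1 → [9]=1
  size 2 → [7,9]=1  [8,9]=1
  size 3 → [7,8,9]=2
  size 4 → [5,7,8,9]=2  [6,7,8,9]=2
  size 5 → [5,6,7,8,9]=4
  size 6 → [4,5,6,7,8,9]=4
  size 7 → [3,4,5,6,7,8,9]=4
  size 8 → [2,3,4,5,6,7,8,9]=4
  first=0(m) contributes 4

4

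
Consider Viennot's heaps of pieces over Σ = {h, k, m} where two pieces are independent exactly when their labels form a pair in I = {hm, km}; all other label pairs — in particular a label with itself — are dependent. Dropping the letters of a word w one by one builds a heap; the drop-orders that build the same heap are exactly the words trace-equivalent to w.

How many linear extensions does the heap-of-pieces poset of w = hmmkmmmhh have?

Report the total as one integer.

piece 0:h — minimal
piece 1:m — minimal
piece 2:m rests on {1:m}
piece 3:k rests on {0:h}
piece 4:m rests on {2:m}
piece 5:m rests on {4:m}
piece 6:m rests on {5:m}
piece 7:h rests on {3:k}
piece 8:h rests on {7:h}
minimal pieces: {0:h, 1:m}
ways to finish when only these pieces remain (= sum over removing one remaining piece with nothing left below it):
  1 left: {6}→1  {8}→1
  2 left: {5,6}→1  {6,8}→2  {7,8}→1
  3 left: {3,7,8}→1  {4,5,6}→1  {5,6,8}→3  {6,7,8}→3
  4 left: {0,3,7,8}→1  {2,4,5,6}→1  {3,6,7,8}→4  {4,5,6,8}→4  {5,6,7,8}→6
  5 left: {0,3,6,7,8}→5  {1,2,4,5,6}→1  {2,4,5,6,8}→5  {3,5,6,7,8}→10  {4,5,6,7,8}→10
  6 left: {0,3,5,6,7,8}→15  {1,2,4,5,6,8}→6  {2,4,5,6,7,8}→15  {3,4,5,6,7,8}→20
  7 left: {0,3,4,5,6,7,8}→35  {1,2,4,5,6,7,8}→21  {2,3,4,5,6,7,8}→35
  placing 0:h first → 56 extensions
  placing 1:m first → 70 extensions
total linear extensions = 126

126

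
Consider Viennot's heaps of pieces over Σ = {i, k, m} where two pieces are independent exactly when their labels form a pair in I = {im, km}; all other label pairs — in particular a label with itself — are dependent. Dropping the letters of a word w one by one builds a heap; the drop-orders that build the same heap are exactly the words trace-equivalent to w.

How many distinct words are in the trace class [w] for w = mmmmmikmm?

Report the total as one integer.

drop 0:m onto floor
drop 1:m onto {0:m}
drop 2:m onto {1:m}
drop 3:m onto {2:m}
drop 4:m onto {3:m}
drop 5:i onto floor
drop 6:k onto {5:i}
drop 7:m onto {4:m}
drop 8:m onto {7:m}
ground layer = {0:m, 5:i}
drop-orders for the pieces not yet dropped (sum over which currently-grounded one goes next):
  1 to go: {6} 1  {8} 1
  2 to go: {5,6} 1  {6,8} 2  {7,8} 1
  3 to go: {4,7,8} 1  {5,6,8} 3  {6,7,8} 3
  4 to go: {3,4,7,8} 1  {4,6,7,8} 4  {5,6,7,8} 6
  5 to go: {2,3,4,7,8} 1  {3,4,6,7,8} 5  {4,5,6,7,8} 10
  6 to go: {1,2,3,4,7,8} 1  {2,3,4,6,7,8} 6  {3,4,5,6,7,8} 15
  7 to go: {0,1,2,3,4,7,8} 1  {1,2,3,4,6,7,8} 7  {2,3,4,5,6,7,8} 21
  if 0:m drops first: 28 orders
  if 5:i drops first: 8 orders
heap linearizations: 36

36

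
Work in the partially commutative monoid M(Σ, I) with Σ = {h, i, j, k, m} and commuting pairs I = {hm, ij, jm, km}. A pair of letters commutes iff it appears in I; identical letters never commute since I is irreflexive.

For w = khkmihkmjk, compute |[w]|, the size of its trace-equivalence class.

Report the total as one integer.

piece 0:k — minimal
piece 1:h rests on {0:k}
piece 2:k rests on {1:h}
piece 3:m — minimal
piece 4:i rests on {2:k, 3:m}
piece 5:h rests on {4:i}
piece 6:k rests on {5:h}
piece 7:m rests on {4:i}
piece 8:j rests on {6:k}
piece 9:k rests on {8:j}
minimal pieces: {0:k, 3:m}
ways to finish when only these pieces remain (= sum over removing one remaining piece with nothing left below it):
  1 left: {7}→1  {9}→1
  2 left: {7,9}→2  {8,9}→1
  3 left: {6,8,9}→1  {7,8,9}→3
  4 left: {5,6,8,9}→1  {6,7,8,9}→4
  5 left: {5,6,7,8,9}→5
  6 left: {4,5,6,7,8,9}→5
  7 left: {2,4,5,6,7,8,9}→5  {3,4,5,6,7,8,9}→5
  8 left: {1,2,4,5,6,7,8,9}→5  {2,3,4,5,6,7,8,9}→10
  placing 0:k first → 15 extensions
  placing 3:m first → 5 extensions
total linear extensions = 20

20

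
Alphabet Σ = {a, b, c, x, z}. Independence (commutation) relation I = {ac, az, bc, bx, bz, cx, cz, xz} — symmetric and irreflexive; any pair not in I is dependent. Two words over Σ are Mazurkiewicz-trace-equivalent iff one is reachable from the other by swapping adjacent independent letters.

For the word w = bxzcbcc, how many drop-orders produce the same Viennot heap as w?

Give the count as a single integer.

0(b) covers ∅
1(x) covers ∅
2(z) covers ∅
3(c) covers ∅
4(b) covers 0:b
5(c) covers 3:c
6(c) covers 5:c
floor of heap: 0:b, 1:x, 2:z, 3:c
completions by unplaced set U, small U first (add the entries for U minus each lowest piece of U):
  |U|=1: {1}:1  {2}:1  {4}:1  {6}:1
  |U|=2: {0,4}:1  {1,2}:2  {1,4}:2  {1,6}:2  {2,4}:2  {2,6}:2  {4,6}:2  {5,6}:1
  |U|=3: {0,1,4}:3  {0,2,4}:3  {0,4,6}:3  {1,2,4}:6  {1,2,6}:6  {1,4,6}:6  {1,5,6}:3  {2,4,6}:6  {2,5,6}:3  {3,5,6}:1  {4,5,6}:3
  |U|=4: {0,1,2,4}:12  {0,1,4,6}:12  {0,2,4,6}:12  {0,4,5,6}:6  {1,2,4,6}:24  {1,2,5,6}:12  {1,3,5,6}:4  {1,4,5,6}:12  {2,3,5,6}:4  {2,4,5,6}:12  {3,4,5,6}:4
  |U|=5: {0,1,2,4,6}:60  {0,1,4,5,6}:30  {0,2,4,5,6}:30  {0,3,4,5,6}:10  {1,2,3,5,6}:20  {1,2,4,5,6}:60  {1,3,4,5,6}:20  {2,3,4,5,6}:20
  start at 0(b): 120
  start at 1(x): 60
  start at 2(z): 60
  start at 3(c): 180
sum over floor = 420

420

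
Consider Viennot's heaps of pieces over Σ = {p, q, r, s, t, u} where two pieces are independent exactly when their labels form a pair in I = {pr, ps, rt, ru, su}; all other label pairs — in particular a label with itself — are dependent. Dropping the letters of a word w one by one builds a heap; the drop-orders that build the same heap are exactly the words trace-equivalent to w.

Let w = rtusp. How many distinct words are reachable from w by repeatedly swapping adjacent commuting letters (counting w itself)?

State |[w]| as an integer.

9

piece 0:r — minimal
piece 1:t — minimal
piece 2:u rests on {1:t}
piece 3:s rests on {0:r, 1:t}
piece 4:p rests on {2:u}
minimal pieces: {0:r, 1:t}
ways to finish when only these pieces remain (= sum over removing one remaining piece with nothing left below it):
  1 left: {3}→1  {4}→1
  2 left: {0,3}→1  {2,4}→1  {3,4}→2
  3 left: {0,3,4}→3  {2,3,4}→3
  placing 0:r first → 3 extensions
  placing 1:t first → 6 extensions
total linear extensions = 9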